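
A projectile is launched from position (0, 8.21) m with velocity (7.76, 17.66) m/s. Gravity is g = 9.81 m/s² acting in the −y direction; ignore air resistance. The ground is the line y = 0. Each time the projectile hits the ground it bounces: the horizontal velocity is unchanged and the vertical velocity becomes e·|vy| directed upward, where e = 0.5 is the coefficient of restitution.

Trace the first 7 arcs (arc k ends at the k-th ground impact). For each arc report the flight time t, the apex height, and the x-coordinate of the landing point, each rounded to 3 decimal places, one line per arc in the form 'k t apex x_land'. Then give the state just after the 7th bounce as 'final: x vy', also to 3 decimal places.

1 4.017 24.106 31.173
2 2.217 6.026 48.375
3 1.108 1.507 56.977
4 0.554 0.377 61.278
5 0.277 0.094 63.428
6 0.139 0.024 64.503
7 0.069 0.006 65.041
final: 65.041 0.170

Arc 1: start y=8.210, vy=17.660 → t=4.017, apex=24.106, x_land=31.173, impact vy=-21.748
  bounce: vy ← 0.5·21.748 = 10.874
Arc 2: start y=0.000, vy=10.874 → t=2.217, apex=6.026, x_land=48.375, impact vy=-10.874
  bounce: vy ← 0.5·10.874 = 5.437
Arc 3: start y=0.000, vy=5.437 → t=1.108, apex=1.507, x_land=56.977, impact vy=-5.437
  bounce: vy ← 0.5·5.437 = 2.718
Arc 4: start y=0.000, vy=2.718 → t=0.554, apex=0.377, x_land=61.278, impact vy=-2.718
  bounce: vy ← 0.5·2.718 = 1.359
Arc 5: start y=0.000, vy=1.359 → t=0.277, apex=0.094, x_land=63.428, impact vy=-1.359
  bounce: vy ← 0.5·1.359 = 0.680
Arc 6: start y=0.000, vy=0.680 → t=0.139, apex=0.024, x_land=64.503, impact vy=-0.680
  bounce: vy ← 0.5·0.680 = 0.340
Arc 7: start y=0.000, vy=0.340 → t=0.069, apex=0.006, x_land=65.041, impact vy=-0.340
  bounce: vy ← 0.5·0.340 = 0.170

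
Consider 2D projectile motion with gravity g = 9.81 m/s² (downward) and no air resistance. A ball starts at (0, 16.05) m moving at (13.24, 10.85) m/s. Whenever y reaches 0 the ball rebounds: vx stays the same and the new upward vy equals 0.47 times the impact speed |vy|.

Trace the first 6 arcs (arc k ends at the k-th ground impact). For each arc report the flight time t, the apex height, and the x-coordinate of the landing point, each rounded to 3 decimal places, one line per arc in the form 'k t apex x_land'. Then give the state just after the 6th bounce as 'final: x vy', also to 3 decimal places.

1 3.226 22.050 42.716
2 1.993 4.871 69.103
3 0.937 1.076 81.506
4 0.440 0.238 87.335
5 0.207 0.053 90.074
6 0.097 0.012 91.362
final: 91.362 0.224

Arc 1: start y=16.050, vy=10.850 → t=3.226, apex=22.050, x_land=42.716, impact vy=-20.800
  bounce: vy ← 0.47·20.800 = 9.776
Arc 2: start y=0.000, vy=9.776 → t=1.993, apex=4.871, x_land=69.103, impact vy=-9.776
  bounce: vy ← 0.47·9.776 = 4.595
Arc 3: start y=0.000, vy=4.595 → t=0.937, apex=1.076, x_land=81.506, impact vy=-4.595
  bounce: vy ← 0.47·4.595 = 2.159
Arc 4: start y=0.000, vy=2.159 → t=0.440, apex=0.238, x_land=87.335, impact vy=-2.159
  bounce: vy ← 0.47·2.159 = 1.015
Arc 5: start y=0.000, vy=1.015 → t=0.207, apex=0.053, x_land=90.074, impact vy=-1.015
  bounce: vy ← 0.47·1.015 = 0.477
Arc 6: start y=0.000, vy=0.477 → t=0.097, apex=0.012, x_land=91.362, impact vy=-0.477
  bounce: vy ← 0.47·0.477 = 0.224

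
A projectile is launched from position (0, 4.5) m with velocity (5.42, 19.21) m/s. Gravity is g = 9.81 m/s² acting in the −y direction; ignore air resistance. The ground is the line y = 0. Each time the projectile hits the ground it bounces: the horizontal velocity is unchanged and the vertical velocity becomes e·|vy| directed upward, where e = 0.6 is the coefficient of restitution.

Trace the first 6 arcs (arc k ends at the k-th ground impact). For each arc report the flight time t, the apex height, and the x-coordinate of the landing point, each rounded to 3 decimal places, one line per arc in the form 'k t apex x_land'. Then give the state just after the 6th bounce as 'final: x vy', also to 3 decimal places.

1 4.138 23.309 22.429
2 2.616 8.391 36.607
3 1.570 3.021 45.114
4 0.942 1.087 50.218
5 0.565 0.391 53.280
6 0.339 0.141 55.118
final: 55.118 0.998

Arc 1: start y=4.500, vy=19.210 → t=4.138, apex=23.309, x_land=22.429, impact vy=-21.385
  bounce: vy ← 0.6·21.385 = 12.831
Arc 2: start y=0.000, vy=12.831 → t=2.616, apex=8.391, x_land=36.607, impact vy=-12.831
  bounce: vy ← 0.6·12.831 = 7.699
Arc 3: start y=0.000, vy=7.699 → t=1.570, apex=3.021, x_land=45.114, impact vy=-7.699
  bounce: vy ← 0.6·7.699 = 4.619
Arc 4: start y=0.000, vy=4.619 → t=0.942, apex=1.087, x_land=50.218, impact vy=-4.619
  bounce: vy ← 0.6·4.619 = 2.771
Arc 5: start y=0.000, vy=2.771 → t=0.565, apex=0.391, x_land=53.280, impact vy=-2.771
  bounce: vy ← 0.6·2.771 = 1.663
Arc 6: start y=0.000, vy=1.663 → t=0.339, apex=0.141, x_land=55.118, impact vy=-1.663
  bounce: vy ← 0.6·1.663 = 0.998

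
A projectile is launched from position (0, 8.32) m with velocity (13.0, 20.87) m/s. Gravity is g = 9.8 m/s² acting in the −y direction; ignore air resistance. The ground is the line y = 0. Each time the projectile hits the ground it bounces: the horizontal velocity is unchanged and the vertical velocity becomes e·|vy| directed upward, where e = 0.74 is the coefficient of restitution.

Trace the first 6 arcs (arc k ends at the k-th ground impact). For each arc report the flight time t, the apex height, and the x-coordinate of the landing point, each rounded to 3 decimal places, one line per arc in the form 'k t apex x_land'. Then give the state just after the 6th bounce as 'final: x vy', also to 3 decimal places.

Arc 1: start y=8.320, vy=20.870 → t=4.626, apex=30.542, x_land=60.141, impact vy=-24.467
  bounce: vy ← 0.74·24.467 = 18.106
Arc 2: start y=0.000, vy=18.106 → t=3.695, apex=16.725, x_land=108.176, impact vy=-18.106
  bounce: vy ← 0.74·18.106 = 13.398
Arc 3: start y=0.000, vy=13.398 → t=2.734, apex=9.159, x_land=143.722, impact vy=-13.398
  bounce: vy ← 0.74·13.398 = 9.915
Arc 4: start y=0.000, vy=9.915 → t=2.023, apex=5.015, x_land=170.026, impact vy=-9.915
  bounce: vy ← 0.74·9.915 = 7.337
Arc 5: start y=0.000, vy=7.337 → t=1.497, apex=2.746, x_land=189.491, impact vy=-7.337
  bounce: vy ← 0.74·7.337 = 5.429
Arc 6: start y=0.000, vy=5.429 → t=1.108, apex=1.504, x_land=203.895, impact vy=-5.429
  bounce: vy ← 0.74·5.429 = 4.018

1 4.626 30.542 60.141
2 3.695 16.725 108.176
3 2.734 9.159 143.722
4 2.023 5.015 170.026
5 1.497 2.746 189.491
6 1.108 1.504 203.895
final: 203.895 4.018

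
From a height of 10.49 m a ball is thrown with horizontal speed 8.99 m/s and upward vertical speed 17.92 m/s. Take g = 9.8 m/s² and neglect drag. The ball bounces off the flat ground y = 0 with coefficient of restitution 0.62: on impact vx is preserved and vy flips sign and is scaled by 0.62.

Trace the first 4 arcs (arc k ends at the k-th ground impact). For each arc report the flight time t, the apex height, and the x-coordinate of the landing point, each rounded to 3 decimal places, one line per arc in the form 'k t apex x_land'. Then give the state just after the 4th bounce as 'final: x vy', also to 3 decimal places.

Arc 1: start y=10.490, vy=17.920 → t=4.170, apex=26.874, x_land=37.493, impact vy=-22.951
  bounce: vy ← 0.62·22.951 = 14.229
Arc 2: start y=0.000, vy=14.229 → t=2.904, apex=10.330, x_land=63.599, impact vy=-14.229
  bounce: vy ← 0.62·14.229 = 8.822
Arc 3: start y=0.000, vy=8.822 → t=1.800, apex=3.971, x_land=79.785, impact vy=-8.822
  bounce: vy ← 0.62·8.822 = 5.470
Arc 4: start y=0.000, vy=5.470 → t=1.116, apex=1.526, x_land=89.820, impact vy=-5.470
  bounce: vy ← 0.62·5.470 = 3.391

1 4.170 26.874 37.493
2 2.904 10.330 63.599
3 1.800 3.971 79.785
4 1.116 1.526 89.820
final: 89.820 3.391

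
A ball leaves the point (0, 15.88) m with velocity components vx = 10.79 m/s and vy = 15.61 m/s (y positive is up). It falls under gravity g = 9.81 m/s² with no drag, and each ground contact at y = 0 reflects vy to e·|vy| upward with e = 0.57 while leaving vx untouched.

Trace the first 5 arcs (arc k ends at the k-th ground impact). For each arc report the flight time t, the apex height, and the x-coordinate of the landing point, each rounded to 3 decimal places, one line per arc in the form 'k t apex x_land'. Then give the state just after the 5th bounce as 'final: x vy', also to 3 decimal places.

Arc 1: start y=15.880, vy=15.610 → t=3.993, apex=28.300, x_land=43.087, impact vy=-23.563
  bounce: vy ← 0.57·23.563 = 13.431
Arc 2: start y=0.000, vy=13.431 → t=2.738, apex=9.195, x_land=72.633, impact vy=-13.431
  bounce: vy ← 0.57·13.431 = 7.656
Arc 3: start y=0.000, vy=7.656 → t=1.561, apex=2.987, x_land=89.474, impact vy=-7.656
  bounce: vy ← 0.57·7.656 = 4.364
Arc 4: start y=0.000, vy=4.364 → t=0.890, apex=0.971, x_land=99.073, impact vy=-4.364
  bounce: vy ← 0.57·4.364 = 2.487
Arc 5: start y=0.000, vy=2.487 → t=0.507, apex=0.315, x_land=104.545, impact vy=-2.487
  bounce: vy ← 0.57·2.487 = 1.418

1 3.993 28.300 43.087
2 2.738 9.195 72.633
3 1.561 2.987 89.474
4 0.890 0.971 99.073
5 0.507 0.315 104.545
final: 104.545 1.418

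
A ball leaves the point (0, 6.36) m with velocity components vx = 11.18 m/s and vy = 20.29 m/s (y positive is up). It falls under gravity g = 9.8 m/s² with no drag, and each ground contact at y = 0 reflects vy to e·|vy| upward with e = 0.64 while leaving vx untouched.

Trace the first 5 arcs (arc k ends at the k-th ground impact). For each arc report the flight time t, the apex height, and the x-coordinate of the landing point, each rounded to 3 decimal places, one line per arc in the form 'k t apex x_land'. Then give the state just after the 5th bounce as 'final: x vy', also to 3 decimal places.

Arc 1: start y=6.360, vy=20.290 → t=4.434, apex=27.364, x_land=49.567, impact vy=-23.159
  bounce: vy ← 0.64·23.159 = 14.822
Arc 2: start y=0.000, vy=14.822 → t=3.025, apex=11.208, x_land=83.385, impact vy=-14.822
  bounce: vy ← 0.64·14.822 = 9.486
Arc 3: start y=0.000, vy=9.486 → t=1.936, apex=4.591, x_land=105.029, impact vy=-9.486
  bounce: vy ← 0.64·9.486 = 6.071
Arc 4: start y=0.000, vy=6.071 → t=1.239, apex=1.880, x_land=118.880, impact vy=-6.071
  bounce: vy ← 0.64·6.071 = 3.885
Arc 5: start y=0.000, vy=3.885 → t=0.793, apex=0.770, x_land=127.746, impact vy=-3.885
  bounce: vy ← 0.64·3.885 = 2.487

1 4.434 27.364 49.567
2 3.025 11.208 83.385
3 1.936 4.591 105.029
4 1.239 1.880 118.880
5 0.793 0.770 127.746
final: 127.746 2.487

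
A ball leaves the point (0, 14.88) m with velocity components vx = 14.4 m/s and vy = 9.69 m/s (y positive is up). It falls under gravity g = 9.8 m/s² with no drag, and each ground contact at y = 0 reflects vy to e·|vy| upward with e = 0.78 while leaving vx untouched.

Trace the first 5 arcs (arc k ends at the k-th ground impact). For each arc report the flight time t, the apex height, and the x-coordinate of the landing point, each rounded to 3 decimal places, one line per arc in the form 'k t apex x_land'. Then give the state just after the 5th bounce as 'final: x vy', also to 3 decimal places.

Arc 1: start y=14.880, vy=9.690 → t=2.992, apex=19.671, x_land=43.090, impact vy=-19.635
  bounce: vy ← 0.78·19.635 = 15.316
Arc 2: start y=0.000, vy=15.316 → t=3.126, apex=11.968, x_land=88.099, impact vy=-15.316
  bounce: vy ← 0.78·15.316 = 11.946
Arc 3: start y=0.000, vy=11.946 → t=2.438, apex=7.281, x_land=123.206, impact vy=-11.946
  bounce: vy ← 0.78·11.946 = 9.318
Arc 4: start y=0.000, vy=9.318 → t=1.902, apex=4.430, x_land=150.589, impact vy=-9.318
  bounce: vy ← 0.78·9.318 = 7.268
Arc 5: start y=0.000, vy=7.268 → t=1.483, apex=2.695, x_land=171.948, impact vy=-7.268
  bounce: vy ← 0.78·7.268 = 5.669

1 2.992 19.671 43.090
2 3.126 11.968 88.099
3 2.438 7.281 123.206
4 1.902 4.430 150.589
5 1.483 2.695 171.948
final: 171.948 5.669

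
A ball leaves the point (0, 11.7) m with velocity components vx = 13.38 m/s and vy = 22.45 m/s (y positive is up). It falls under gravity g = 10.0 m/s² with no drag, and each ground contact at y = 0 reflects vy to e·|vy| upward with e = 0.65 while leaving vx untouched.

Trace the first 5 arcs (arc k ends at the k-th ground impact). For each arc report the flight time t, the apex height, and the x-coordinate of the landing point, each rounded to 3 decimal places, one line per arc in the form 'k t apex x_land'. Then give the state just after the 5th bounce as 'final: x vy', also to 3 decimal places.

1 4.962 36.900 66.386
2 3.532 15.590 113.639
3 2.296 6.587 144.354
4 1.492 2.783 164.318
5 0.970 1.176 177.295
final: 177.295 3.152

Arc 1: start y=11.700, vy=22.450 → t=4.962, apex=36.900, x_land=66.386, impact vy=-27.166
  bounce: vy ← 0.65·27.166 = 17.658
Arc 2: start y=0.000, vy=17.658 → t=3.532, apex=15.590, x_land=113.639, impact vy=-17.658
  bounce: vy ← 0.65·17.658 = 11.478
Arc 3: start y=0.000, vy=11.478 → t=2.296, apex=6.587, x_land=144.354, impact vy=-11.478
  bounce: vy ← 0.65·11.478 = 7.461
Arc 4: start y=0.000, vy=7.461 → t=1.492, apex=2.783, x_land=164.318, impact vy=-7.461
  bounce: vy ← 0.65·7.461 = 4.849
Arc 5: start y=0.000, vy=4.849 → t=0.970, apex=1.176, x_land=177.295, impact vy=-4.849
  bounce: vy ← 0.65·4.849 = 3.152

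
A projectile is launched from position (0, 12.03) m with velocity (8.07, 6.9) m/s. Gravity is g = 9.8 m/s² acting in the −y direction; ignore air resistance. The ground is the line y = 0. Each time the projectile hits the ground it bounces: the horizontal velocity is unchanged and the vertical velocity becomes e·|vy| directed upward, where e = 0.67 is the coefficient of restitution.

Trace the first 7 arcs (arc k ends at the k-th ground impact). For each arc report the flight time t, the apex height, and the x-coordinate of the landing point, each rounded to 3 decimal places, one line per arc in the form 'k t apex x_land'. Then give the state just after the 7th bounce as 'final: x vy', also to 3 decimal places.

Arc 1: start y=12.030, vy=6.900 → t=2.422, apex=14.459, x_land=19.545, impact vy=-16.834
  bounce: vy ← 0.67·16.834 = 11.279
Arc 2: start y=0.000, vy=11.279 → t=2.302, apex=6.491, x_land=38.121, impact vy=-11.279
  bounce: vy ← 0.67·11.279 = 7.557
Arc 3: start y=0.000, vy=7.557 → t=1.542, apex=2.914, x_land=50.566, impact vy=-7.557
  bounce: vy ← 0.67·7.557 = 5.063
Arc 4: start y=0.000, vy=5.063 → t=1.033, apex=1.308, x_land=58.905, impact vy=-5.063
  bounce: vy ← 0.67·5.063 = 3.392
Arc 5: start y=0.000, vy=3.392 → t=0.692, apex=0.587, x_land=64.492, impact vy=-3.392
  bounce: vy ← 0.67·3.392 = 2.273
Arc 6: start y=0.000, vy=2.273 → t=0.464, apex=0.264, x_land=68.235, impact vy=-2.273
  bounce: vy ← 0.67·2.273 = 1.523
Arc 7: start y=0.000, vy=1.523 → t=0.311, apex=0.118, x_land=70.743, impact vy=-1.523
  bounce: vy ← 0.67·1.523 = 1.020

1 2.422 14.459 19.545
2 2.302 6.491 38.121
3 1.542 2.914 50.566
4 1.033 1.308 58.905
5 0.692 0.587 64.492
6 0.464 0.264 68.235
7 0.311 0.118 70.743
final: 70.743 1.020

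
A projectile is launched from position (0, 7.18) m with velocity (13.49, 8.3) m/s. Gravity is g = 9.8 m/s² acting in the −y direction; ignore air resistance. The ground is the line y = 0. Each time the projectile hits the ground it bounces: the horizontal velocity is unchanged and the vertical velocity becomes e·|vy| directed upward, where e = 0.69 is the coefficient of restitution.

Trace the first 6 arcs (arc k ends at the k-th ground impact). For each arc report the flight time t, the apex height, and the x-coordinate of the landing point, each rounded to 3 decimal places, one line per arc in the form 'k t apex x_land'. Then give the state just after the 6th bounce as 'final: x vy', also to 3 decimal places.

1 2.324 10.695 31.355
2 2.039 5.092 58.858
3 1.407 2.424 77.835
4 0.971 1.154 90.929
5 0.670 0.549 99.964
6 0.462 0.262 106.198
final: 106.198 1.562

Arc 1: start y=7.180, vy=8.300 → t=2.324, apex=10.695, x_land=31.355, impact vy=-14.478
  bounce: vy ← 0.69·14.478 = 9.990
Arc 2: start y=0.000, vy=9.990 → t=2.039, apex=5.092, x_land=58.858, impact vy=-9.990
  bounce: vy ← 0.69·9.990 = 6.893
Arc 3: start y=0.000, vy=6.893 → t=1.407, apex=2.424, x_land=77.835, impact vy=-6.893
  bounce: vy ← 0.69·6.893 = 4.756
Arc 4: start y=0.000, vy=4.756 → t=0.971, apex=1.154, x_land=90.929, impact vy=-4.756
  bounce: vy ← 0.69·4.756 = 3.282
Arc 5: start y=0.000, vy=3.282 → t=0.670, apex=0.549, x_land=99.964, impact vy=-3.282
  bounce: vy ← 0.69·3.282 = 2.264
Arc 6: start y=0.000, vy=2.264 → t=0.462, apex=0.262, x_land=106.198, impact vy=-2.264
  bounce: vy ← 0.69·2.264 = 1.562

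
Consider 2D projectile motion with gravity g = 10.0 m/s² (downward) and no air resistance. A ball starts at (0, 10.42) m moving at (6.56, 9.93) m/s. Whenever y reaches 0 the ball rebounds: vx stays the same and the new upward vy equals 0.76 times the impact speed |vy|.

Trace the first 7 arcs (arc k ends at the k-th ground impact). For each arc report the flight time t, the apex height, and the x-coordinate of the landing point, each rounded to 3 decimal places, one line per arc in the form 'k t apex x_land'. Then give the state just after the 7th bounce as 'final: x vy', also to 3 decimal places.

1 2.745 15.350 18.008
2 2.663 8.866 35.479
3 2.024 5.121 48.757
4 1.538 2.958 58.849
5 1.169 1.709 66.518
6 0.889 0.987 72.347
7 0.675 0.570 76.777
final: 76.777 2.566

Arc 1: start y=10.420, vy=9.930 → t=2.745, apex=15.350, x_land=18.008, impact vy=-17.522
  bounce: vy ← 0.76·17.522 = 13.316
Arc 2: start y=0.000, vy=13.316 → t=2.663, apex=8.866, x_land=35.479, impact vy=-13.316
  bounce: vy ← 0.76·13.316 = 10.120
Arc 3: start y=0.000, vy=10.120 → t=2.024, apex=5.121, x_land=48.757, impact vy=-10.120
  bounce: vy ← 0.76·10.120 = 7.692
Arc 4: start y=0.000, vy=7.692 → t=1.538, apex=2.958, x_land=58.849, impact vy=-7.692
  bounce: vy ← 0.76·7.692 = 5.846
Arc 5: start y=0.000, vy=5.846 → t=1.169, apex=1.709, x_land=66.518, impact vy=-5.846
  bounce: vy ← 0.76·5.846 = 4.443
Arc 6: start y=0.000, vy=4.443 → t=0.889, apex=0.987, x_land=72.347, impact vy=-4.443
  bounce: vy ← 0.76·4.443 = 3.376
Arc 7: start y=0.000, vy=3.376 → t=0.675, apex=0.570, x_land=76.777, impact vy=-3.376
  bounce: vy ← 0.76·3.376 = 2.566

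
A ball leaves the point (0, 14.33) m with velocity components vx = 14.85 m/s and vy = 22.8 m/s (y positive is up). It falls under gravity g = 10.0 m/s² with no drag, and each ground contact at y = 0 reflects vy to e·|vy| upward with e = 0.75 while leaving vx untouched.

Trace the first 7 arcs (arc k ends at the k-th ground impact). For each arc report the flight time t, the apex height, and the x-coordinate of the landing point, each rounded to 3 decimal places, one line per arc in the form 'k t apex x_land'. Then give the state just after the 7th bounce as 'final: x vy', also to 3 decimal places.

1 5.120 40.322 76.029
2 4.260 22.681 139.285
3 3.195 12.758 186.727
4 2.396 7.176 222.309
5 1.797 4.037 248.995
6 1.348 2.271 269.010
7 1.011 1.277 284.021
final: 284.021 3.791

Arc 1: start y=14.330, vy=22.800 → t=5.120, apex=40.322, x_land=76.029, impact vy=-28.398
  bounce: vy ← 0.75·28.398 = 21.298
Arc 2: start y=0.000, vy=21.298 → t=4.260, apex=22.681, x_land=139.285, impact vy=-21.298
  bounce: vy ← 0.75·21.298 = 15.974
Arc 3: start y=0.000, vy=15.974 → t=3.195, apex=12.758, x_land=186.727, impact vy=-15.974
  bounce: vy ← 0.75·15.974 = 11.980
Arc 4: start y=0.000, vy=11.980 → t=2.396, apex=7.176, x_land=222.309, impact vy=-11.980
  bounce: vy ← 0.75·11.980 = 8.985
Arc 5: start y=0.000, vy=8.985 → t=1.797, apex=4.037, x_land=248.995, impact vy=-8.985
  bounce: vy ← 0.75·8.985 = 6.739
Arc 6: start y=0.000, vy=6.739 → t=1.348, apex=2.271, x_land=269.010, impact vy=-6.739
  bounce: vy ← 0.75·6.739 = 5.054
Arc 7: start y=0.000, vy=5.054 → t=1.011, apex=1.277, x_land=284.021, impact vy=-5.054
  bounce: vy ← 0.75·5.054 = 3.791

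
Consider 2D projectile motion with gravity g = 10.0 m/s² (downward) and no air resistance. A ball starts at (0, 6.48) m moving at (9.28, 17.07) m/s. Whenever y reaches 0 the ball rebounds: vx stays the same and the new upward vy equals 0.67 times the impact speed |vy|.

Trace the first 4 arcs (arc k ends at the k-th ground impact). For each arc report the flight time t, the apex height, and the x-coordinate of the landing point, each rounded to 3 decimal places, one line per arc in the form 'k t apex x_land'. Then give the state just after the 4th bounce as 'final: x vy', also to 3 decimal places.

Arc 1: start y=6.480, vy=17.070 → t=3.759, apex=21.049, x_land=34.882, impact vy=-20.518
  bounce: vy ← 0.67·20.518 = 13.747
Arc 2: start y=0.000, vy=13.747 → t=2.749, apex=9.449, x_land=60.396, impact vy=-13.747
  bounce: vy ← 0.67·13.747 = 9.210
Arc 3: start y=0.000, vy=9.210 → t=1.842, apex=4.242, x_land=77.491, impact vy=-9.210
  bounce: vy ← 0.67·9.210 = 6.171
Arc 4: start y=0.000, vy=6.171 → t=1.234, apex=1.904, x_land=88.944, impact vy=-6.171
  bounce: vy ← 0.67·6.171 = 4.135

1 3.759 21.049 34.882
2 2.749 9.449 60.396
3 1.842 4.242 77.491
4 1.234 1.904 88.944
final: 88.944 4.135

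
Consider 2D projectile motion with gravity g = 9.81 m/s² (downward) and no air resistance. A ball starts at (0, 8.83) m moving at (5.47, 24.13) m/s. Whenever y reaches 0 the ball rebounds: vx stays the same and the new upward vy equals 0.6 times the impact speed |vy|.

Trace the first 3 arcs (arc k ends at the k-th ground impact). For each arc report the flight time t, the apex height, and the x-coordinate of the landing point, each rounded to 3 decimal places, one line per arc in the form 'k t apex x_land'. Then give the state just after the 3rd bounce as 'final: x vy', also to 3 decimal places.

1 5.262 38.507 28.781
2 3.362 13.862 47.173
3 2.017 4.990 58.207
final: 58.207 5.937

Arc 1: start y=8.830, vy=24.130 → t=5.262, apex=38.507, x_land=28.781, impact vy=-27.486
  bounce: vy ← 0.6·27.486 = 16.492
Arc 2: start y=0.000, vy=16.492 → t=3.362, apex=13.862, x_land=47.173, impact vy=-16.492
  bounce: vy ← 0.6·16.492 = 9.895
Arc 3: start y=0.000, vy=9.895 → t=2.017, apex=4.990, x_land=58.207, impact vy=-9.895
  bounce: vy ← 0.6·9.895 = 5.937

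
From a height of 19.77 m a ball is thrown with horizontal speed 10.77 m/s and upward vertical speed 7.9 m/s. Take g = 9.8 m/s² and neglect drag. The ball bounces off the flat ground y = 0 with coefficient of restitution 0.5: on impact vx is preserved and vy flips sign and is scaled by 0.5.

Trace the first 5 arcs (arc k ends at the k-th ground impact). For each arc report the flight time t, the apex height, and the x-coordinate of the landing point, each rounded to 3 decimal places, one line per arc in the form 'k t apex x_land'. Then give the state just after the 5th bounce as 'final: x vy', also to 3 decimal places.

Arc 1: start y=19.770, vy=7.900 → t=2.970, apex=22.954, x_land=31.992, impact vy=-21.211
  bounce: vy ← 0.5·21.211 = 10.605
Arc 2: start y=0.000, vy=10.605 → t=2.164, apex=5.739, x_land=55.303, impact vy=-10.605
  bounce: vy ← 0.5·10.605 = 5.303
Arc 3: start y=0.000, vy=5.303 → t=1.082, apex=1.435, x_land=66.958, impact vy=-5.303
  bounce: vy ← 0.5·5.303 = 2.651
Arc 4: start y=0.000, vy=2.651 → t=0.541, apex=0.359, x_land=72.785, impact vy=-2.651
  bounce: vy ← 0.5·2.651 = 1.326
Arc 5: start y=0.000, vy=1.326 → t=0.271, apex=0.090, x_land=75.699, impact vy=-1.326
  bounce: vy ← 0.5·1.326 = 0.663

1 2.970 22.954 31.992
2 2.164 5.739 55.303
3 1.082 1.435 66.958
4 0.541 0.359 72.785
5 0.271 0.090 75.699
final: 75.699 0.663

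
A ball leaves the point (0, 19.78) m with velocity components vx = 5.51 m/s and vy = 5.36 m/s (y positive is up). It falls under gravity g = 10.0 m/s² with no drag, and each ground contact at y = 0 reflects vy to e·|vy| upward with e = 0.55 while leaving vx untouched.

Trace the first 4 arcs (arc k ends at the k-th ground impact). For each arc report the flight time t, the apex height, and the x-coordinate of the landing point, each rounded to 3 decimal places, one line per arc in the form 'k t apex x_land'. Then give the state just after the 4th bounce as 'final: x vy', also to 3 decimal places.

1 2.596 21.216 14.304
2 2.266 6.418 26.789
3 1.246 1.941 33.656
4 0.685 0.587 37.432
final: 37.432 1.885

Arc 1: start y=19.780, vy=5.360 → t=2.596, apex=21.216, x_land=14.304, impact vy=-20.599
  bounce: vy ← 0.55·20.599 = 11.330
Arc 2: start y=0.000, vy=11.330 → t=2.266, apex=6.418, x_land=26.789, impact vy=-11.330
  bounce: vy ← 0.55·11.330 = 6.231
Arc 3: start y=0.000, vy=6.231 → t=1.246, apex=1.941, x_land=33.656, impact vy=-6.231
  bounce: vy ← 0.55·6.231 = 3.427
Arc 4: start y=0.000, vy=3.427 → t=0.685, apex=0.587, x_land=37.432, impact vy=-3.427
  bounce: vy ← 0.55·3.427 = 1.885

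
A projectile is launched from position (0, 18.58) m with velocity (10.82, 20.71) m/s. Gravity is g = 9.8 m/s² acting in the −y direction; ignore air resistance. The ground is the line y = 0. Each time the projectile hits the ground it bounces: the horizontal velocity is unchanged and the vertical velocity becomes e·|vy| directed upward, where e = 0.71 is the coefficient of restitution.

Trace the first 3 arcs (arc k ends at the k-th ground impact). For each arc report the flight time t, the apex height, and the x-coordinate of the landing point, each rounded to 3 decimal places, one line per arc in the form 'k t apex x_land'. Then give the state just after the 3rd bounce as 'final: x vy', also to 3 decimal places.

1 4.987 40.463 53.958
2 4.081 20.397 98.110
3 2.897 10.282 129.457
final: 129.457 10.079

Arc 1: start y=18.580, vy=20.710 → t=4.987, apex=40.463, x_land=53.958, impact vy=-28.162
  bounce: vy ← 0.71·28.162 = 19.995
Arc 2: start y=0.000, vy=19.995 → t=4.081, apex=20.397, x_land=98.110, impact vy=-19.995
  bounce: vy ← 0.71·19.995 = 14.196
Arc 3: start y=0.000, vy=14.196 → t=2.897, apex=10.282, x_land=129.457, impact vy=-14.196
  bounce: vy ← 0.71·14.196 = 10.079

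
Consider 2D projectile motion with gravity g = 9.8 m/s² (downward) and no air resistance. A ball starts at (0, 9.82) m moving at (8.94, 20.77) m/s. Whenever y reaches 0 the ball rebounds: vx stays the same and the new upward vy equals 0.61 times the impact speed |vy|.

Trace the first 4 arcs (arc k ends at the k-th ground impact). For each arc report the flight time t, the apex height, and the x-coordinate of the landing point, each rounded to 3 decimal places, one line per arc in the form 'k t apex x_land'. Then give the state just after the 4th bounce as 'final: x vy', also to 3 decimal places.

Arc 1: start y=9.820, vy=20.770 → t=4.668, apex=31.830, x_land=41.733, impact vy=-24.977
  bounce: vy ← 0.61·24.977 = 15.236
Arc 2: start y=0.000, vy=15.236 → t=3.109, apex=11.844, x_land=69.531, impact vy=-15.236
  bounce: vy ← 0.61·15.236 = 9.294
Arc 3: start y=0.000, vy=9.294 → t=1.897, apex=4.407, x_land=86.488, impact vy=-9.294
  bounce: vy ← 0.61·9.294 = 5.669
Arc 4: start y=0.000, vy=5.669 → t=1.157, apex=1.640, x_land=96.832, impact vy=-5.669
  bounce: vy ← 0.61·5.669 = 3.458

1 4.668 31.830 41.733
2 3.109 11.844 69.531
3 1.897 4.407 86.488
4 1.157 1.640 96.832
final: 96.832 3.458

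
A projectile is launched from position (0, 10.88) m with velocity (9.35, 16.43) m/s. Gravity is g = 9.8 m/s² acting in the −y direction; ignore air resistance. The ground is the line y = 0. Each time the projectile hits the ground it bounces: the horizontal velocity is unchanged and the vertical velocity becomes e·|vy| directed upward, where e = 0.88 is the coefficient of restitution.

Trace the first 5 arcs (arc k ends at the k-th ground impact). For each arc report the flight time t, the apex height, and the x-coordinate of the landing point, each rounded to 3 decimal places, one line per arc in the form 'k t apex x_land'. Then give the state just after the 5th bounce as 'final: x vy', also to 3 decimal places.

1 3.920 24.653 36.648
2 3.948 19.091 73.559
3 3.474 14.784 106.041
4 3.057 11.449 134.625
5 2.690 8.866 159.779
final: 159.779 11.600

Arc 1: start y=10.880, vy=16.430 → t=3.920, apex=24.653, x_land=36.648, impact vy=-21.982
  bounce: vy ← 0.88·21.982 = 19.344
Arc 2: start y=0.000, vy=19.344 → t=3.948, apex=19.091, x_land=73.559, impact vy=-19.344
  bounce: vy ← 0.88·19.344 = 17.023
Arc 3: start y=0.000, vy=17.023 → t=3.474, apex=14.784, x_land=106.041, impact vy=-17.023
  bounce: vy ← 0.88·17.023 = 14.980
Arc 4: start y=0.000, vy=14.980 → t=3.057, apex=11.449, x_land=134.625, impact vy=-14.980
  bounce: vy ← 0.88·14.980 = 13.182
Arc 5: start y=0.000, vy=13.182 → t=2.690, apex=8.866, x_land=159.779, impact vy=-13.182
  bounce: vy ← 0.88·13.182 = 11.600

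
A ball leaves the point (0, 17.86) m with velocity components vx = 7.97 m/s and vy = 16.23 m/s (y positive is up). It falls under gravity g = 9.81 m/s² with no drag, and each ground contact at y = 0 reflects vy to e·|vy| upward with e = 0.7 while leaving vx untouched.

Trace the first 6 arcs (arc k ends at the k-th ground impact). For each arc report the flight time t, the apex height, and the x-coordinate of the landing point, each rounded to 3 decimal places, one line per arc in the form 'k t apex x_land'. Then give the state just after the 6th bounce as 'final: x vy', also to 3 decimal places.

Arc 1: start y=17.860, vy=16.230 → t=4.180, apex=31.286, x_land=33.314, impact vy=-24.776
  bounce: vy ← 0.7·24.776 = 17.343
Arc 2: start y=0.000, vy=17.343 → t=3.536, apex=15.330, x_land=61.494, impact vy=-17.343
  bounce: vy ← 0.7·17.343 = 12.140
Arc 3: start y=0.000, vy=12.140 → t=2.475, apex=7.512, x_land=81.220, impact vy=-12.140
  bounce: vy ← 0.7·12.140 = 8.498
Arc 4: start y=0.000, vy=8.498 → t=1.733, apex=3.681, x_land=95.028, impact vy=-8.498
  bounce: vy ← 0.7·8.498 = 5.949
Arc 5: start y=0.000, vy=5.949 → t=1.213, apex=1.804, x_land=104.694, impact vy=-5.949
  bounce: vy ← 0.7·5.949 = 4.164
Arc 6: start y=0.000, vy=4.164 → t=0.849, apex=0.884, x_land=111.460, impact vy=-4.164
  bounce: vy ← 0.7·4.164 = 2.915

1 4.180 31.286 33.314
2 3.536 15.330 61.494
3 2.475 7.512 81.220
4 1.733 3.681 95.028
5 1.213 1.804 104.694
6 0.849 0.884 111.460
final: 111.460 2.915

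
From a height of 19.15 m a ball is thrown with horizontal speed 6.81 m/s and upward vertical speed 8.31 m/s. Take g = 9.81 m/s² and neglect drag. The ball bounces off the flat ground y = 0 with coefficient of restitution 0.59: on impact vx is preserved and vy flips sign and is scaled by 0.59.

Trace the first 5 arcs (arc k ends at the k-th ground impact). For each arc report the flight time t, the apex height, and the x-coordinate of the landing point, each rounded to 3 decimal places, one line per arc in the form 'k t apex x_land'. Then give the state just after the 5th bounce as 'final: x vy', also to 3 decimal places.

Arc 1: start y=19.150, vy=8.310 → t=2.997, apex=22.670, x_land=20.409, impact vy=-21.090
  bounce: vy ← 0.59·21.090 = 12.443
Arc 2: start y=0.000, vy=12.443 → t=2.537, apex=7.891, x_land=37.685, impact vy=-12.443
  bounce: vy ← 0.59·12.443 = 7.341
Arc 3: start y=0.000, vy=7.341 → t=1.497, apex=2.747, x_land=47.877, impact vy=-7.341
  bounce: vy ← 0.59·7.341 = 4.331
Arc 4: start y=0.000, vy=4.331 → t=0.883, apex=0.956, x_land=53.891, impact vy=-4.331
  bounce: vy ← 0.59·4.331 = 2.556
Arc 5: start y=0.000, vy=2.556 → t=0.521, apex=0.333, x_land=57.439, impact vy=-2.556
  bounce: vy ← 0.59·2.556 = 1.508

1 2.997 22.670 20.409
2 2.537 7.891 37.685
3 1.497 2.747 47.877
4 0.883 0.956 53.891
5 0.521 0.333 57.439
final: 57.439 1.508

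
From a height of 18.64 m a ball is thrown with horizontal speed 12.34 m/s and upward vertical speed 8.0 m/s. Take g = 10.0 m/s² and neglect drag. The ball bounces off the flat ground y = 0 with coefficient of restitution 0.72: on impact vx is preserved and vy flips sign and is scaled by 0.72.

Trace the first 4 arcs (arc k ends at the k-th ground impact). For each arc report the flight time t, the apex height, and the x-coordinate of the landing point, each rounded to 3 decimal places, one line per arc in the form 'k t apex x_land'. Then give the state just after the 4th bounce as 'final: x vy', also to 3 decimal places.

1 2.890 21.840 35.662
2 3.010 11.322 72.800
3 2.167 5.869 99.540
4 1.560 3.043 118.792
final: 118.792 5.617

Arc 1: start y=18.640, vy=8.000 → t=2.890, apex=21.840, x_land=35.662, impact vy=-20.900
  bounce: vy ← 0.72·20.900 = 15.048
Arc 2: start y=0.000, vy=15.048 → t=3.010, apex=11.322, x_land=72.800, impact vy=-15.048
  bounce: vy ← 0.72·15.048 = 10.834
Arc 3: start y=0.000, vy=10.834 → t=2.167, apex=5.869, x_land=99.540, impact vy=-10.834
  bounce: vy ← 0.72·10.834 = 7.801
Arc 4: start y=0.000, vy=7.801 → t=1.560, apex=3.043, x_land=118.792, impact vy=-7.801
  bounce: vy ← 0.72·7.801 = 5.617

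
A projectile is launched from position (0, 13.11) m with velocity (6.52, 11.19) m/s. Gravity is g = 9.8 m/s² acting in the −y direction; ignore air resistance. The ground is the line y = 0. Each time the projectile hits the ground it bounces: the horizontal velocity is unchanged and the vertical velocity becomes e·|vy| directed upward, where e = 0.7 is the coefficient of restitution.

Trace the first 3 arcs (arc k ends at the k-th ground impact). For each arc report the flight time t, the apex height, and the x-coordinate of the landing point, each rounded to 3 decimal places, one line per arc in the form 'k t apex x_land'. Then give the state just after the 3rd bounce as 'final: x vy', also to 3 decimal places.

1 3.137 19.499 20.451
2 2.793 9.554 38.660
3 1.955 4.682 51.406
final: 51.406 6.705

Arc 1: start y=13.110, vy=11.190 → t=3.137, apex=19.499, x_land=20.451, impact vy=-19.549
  bounce: vy ← 0.7·19.549 = 13.684
Arc 2: start y=0.000, vy=13.684 → t=2.793, apex=9.554, x_land=38.660, impact vy=-13.684
  bounce: vy ← 0.7·13.684 = 9.579
Arc 3: start y=0.000, vy=9.579 → t=1.955, apex=4.682, x_land=51.406, impact vy=-9.579
  bounce: vy ← 0.7·9.579 = 6.705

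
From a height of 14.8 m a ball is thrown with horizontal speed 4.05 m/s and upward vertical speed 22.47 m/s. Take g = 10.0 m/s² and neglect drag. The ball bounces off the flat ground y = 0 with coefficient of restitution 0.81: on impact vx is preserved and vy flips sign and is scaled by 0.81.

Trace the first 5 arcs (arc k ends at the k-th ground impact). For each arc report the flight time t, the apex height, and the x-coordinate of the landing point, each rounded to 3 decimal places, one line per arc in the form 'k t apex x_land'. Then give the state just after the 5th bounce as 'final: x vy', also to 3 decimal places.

1 5.077 40.045 20.562
2 4.585 26.274 39.130
3 3.714 17.238 54.170
4 3.008 11.310 66.352
5 2.436 7.420 76.220
final: 76.220 9.868

Arc 1: start y=14.800, vy=22.470 → t=5.077, apex=40.045, x_land=20.562, impact vy=-28.300
  bounce: vy ← 0.81·28.300 = 22.923
Arc 2: start y=0.000, vy=22.923 → t=4.585, apex=26.274, x_land=39.130, impact vy=-22.923
  bounce: vy ← 0.81·22.923 = 18.568
Arc 3: start y=0.000, vy=18.568 → t=3.714, apex=17.238, x_land=54.170, impact vy=-18.568
  bounce: vy ← 0.81·18.568 = 15.040
Arc 4: start y=0.000, vy=15.040 → t=3.008, apex=11.310, x_land=66.352, impact vy=-15.040
  bounce: vy ← 0.81·15.040 = 12.182
Arc 5: start y=0.000, vy=12.182 → t=2.436, apex=7.420, x_land=76.220, impact vy=-12.182
  bounce: vy ← 0.81·12.182 = 9.868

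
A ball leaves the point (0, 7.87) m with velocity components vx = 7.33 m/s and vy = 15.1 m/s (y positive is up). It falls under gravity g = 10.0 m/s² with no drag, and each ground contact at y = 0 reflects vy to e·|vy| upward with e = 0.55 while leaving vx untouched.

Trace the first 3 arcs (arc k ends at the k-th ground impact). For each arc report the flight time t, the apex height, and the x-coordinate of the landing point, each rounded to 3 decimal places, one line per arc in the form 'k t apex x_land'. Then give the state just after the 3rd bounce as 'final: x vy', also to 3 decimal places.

1 3.473 19.270 25.458
2 2.160 5.829 41.288
3 1.188 1.763 49.994
final: 49.994 3.266

Arc 1: start y=7.870, vy=15.100 → t=3.473, apex=19.270, x_land=25.458, impact vy=-19.632
  bounce: vy ← 0.55·19.632 = 10.798
Arc 2: start y=0.000, vy=10.798 → t=2.160, apex=5.829, x_land=41.288, impact vy=-10.798
  bounce: vy ← 0.55·10.798 = 5.939
Arc 3: start y=0.000, vy=5.939 → t=1.188, apex=1.763, x_land=49.994, impact vy=-5.939
  bounce: vy ← 0.55·5.939 = 3.266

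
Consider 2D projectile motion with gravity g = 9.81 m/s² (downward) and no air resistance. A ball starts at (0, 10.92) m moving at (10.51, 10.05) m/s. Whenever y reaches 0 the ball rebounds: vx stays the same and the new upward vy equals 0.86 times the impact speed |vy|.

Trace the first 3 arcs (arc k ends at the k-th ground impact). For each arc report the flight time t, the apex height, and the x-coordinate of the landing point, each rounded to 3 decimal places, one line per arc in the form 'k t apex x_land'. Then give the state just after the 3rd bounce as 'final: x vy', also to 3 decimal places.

1 2.834 16.068 29.789
2 3.113 11.884 62.508
3 2.677 8.789 90.646
final: 90.646 11.293

Arc 1: start y=10.920, vy=10.050 → t=2.834, apex=16.068, x_land=29.789, impact vy=-17.755
  bounce: vy ← 0.86·17.755 = 15.270
Arc 2: start y=0.000, vy=15.270 → t=3.113, apex=11.884, x_land=62.508, impact vy=-15.270
  bounce: vy ← 0.86·15.270 = 13.132
Arc 3: start y=0.000, vy=13.132 → t=2.677, apex=8.789, x_land=90.646, impact vy=-13.132
  bounce: vy ← 0.86·13.132 = 11.293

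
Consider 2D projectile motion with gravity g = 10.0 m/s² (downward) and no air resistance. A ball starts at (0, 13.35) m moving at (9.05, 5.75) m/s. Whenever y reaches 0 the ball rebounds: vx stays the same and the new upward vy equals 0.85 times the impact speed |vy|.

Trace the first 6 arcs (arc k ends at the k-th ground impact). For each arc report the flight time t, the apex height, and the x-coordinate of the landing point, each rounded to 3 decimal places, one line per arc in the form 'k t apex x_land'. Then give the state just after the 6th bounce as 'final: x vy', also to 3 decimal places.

1 2.307 15.003 20.880
2 2.945 10.840 47.531
3 2.503 7.832 70.184
4 2.128 5.658 89.439
5 1.808 4.088 105.805
6 1.537 2.954 119.717
final: 119.717 6.533

Arc 1: start y=13.350, vy=5.750 → t=2.307, apex=15.003, x_land=20.880, impact vy=-17.322
  bounce: vy ← 0.85·17.322 = 14.724
Arc 2: start y=0.000, vy=14.724 → t=2.945, apex=10.840, x_land=47.531, impact vy=-14.724
  bounce: vy ← 0.85·14.724 = 12.515
Arc 3: start y=0.000, vy=12.515 → t=2.503, apex=7.832, x_land=70.184, impact vy=-12.515
  bounce: vy ← 0.85·12.515 = 10.638
Arc 4: start y=0.000, vy=10.638 → t=2.128, apex=5.658, x_land=89.439, impact vy=-10.638
  bounce: vy ← 0.85·10.638 = 9.042
Arc 5: start y=0.000, vy=9.042 → t=1.808, apex=4.088, x_land=105.805, impact vy=-9.042
  bounce: vy ← 0.85·9.042 = 7.686
Arc 6: start y=0.000, vy=7.686 → t=1.537, apex=2.954, x_land=119.717, impact vy=-7.686
  bounce: vy ← 0.85·7.686 = 6.533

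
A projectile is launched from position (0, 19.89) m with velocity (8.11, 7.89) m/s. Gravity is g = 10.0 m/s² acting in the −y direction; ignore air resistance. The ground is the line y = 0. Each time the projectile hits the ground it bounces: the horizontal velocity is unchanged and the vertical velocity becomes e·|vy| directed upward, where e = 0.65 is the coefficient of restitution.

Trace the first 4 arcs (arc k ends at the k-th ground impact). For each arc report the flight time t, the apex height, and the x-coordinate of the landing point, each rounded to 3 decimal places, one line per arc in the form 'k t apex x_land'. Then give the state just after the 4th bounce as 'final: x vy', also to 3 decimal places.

Arc 1: start y=19.890, vy=7.890 → t=2.934, apex=23.003, x_land=23.794, impact vy=-21.449
  bounce: vy ← 0.65·21.449 = 13.942
Arc 2: start y=0.000, vy=13.942 → t=2.788, apex=9.719, x_land=46.407, impact vy=-13.942
  bounce: vy ← 0.65·13.942 = 9.062
Arc 3: start y=0.000, vy=9.062 → t=1.812, apex=4.106, x_land=61.106, impact vy=-9.062
  bounce: vy ← 0.65·9.062 = 5.890
Arc 4: start y=0.000, vy=5.890 → t=1.178, apex=1.735, x_land=70.660, impact vy=-5.890
  bounce: vy ← 0.65·5.890 = 3.829

1 2.934 23.003 23.794
2 2.788 9.719 46.407
3 1.812 4.106 61.106
4 1.178 1.735 70.660
final: 70.660 3.829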